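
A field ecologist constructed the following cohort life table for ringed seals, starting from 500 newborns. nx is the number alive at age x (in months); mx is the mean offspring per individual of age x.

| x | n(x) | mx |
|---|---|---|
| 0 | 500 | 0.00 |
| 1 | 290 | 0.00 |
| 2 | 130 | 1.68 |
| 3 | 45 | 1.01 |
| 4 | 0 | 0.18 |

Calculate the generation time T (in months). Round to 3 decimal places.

2.172

lx = nx/n0 = nx/500: 1, 0.58, 0.26, 0.09, 0
lx·mx: 0, 0, 0.4368, 0.0909, 0 → R0 = 0.5277
x·lx·mx: 0, 0, 0.8736, 0.2727, 0 → Σ = 1.1463
T = 1.1463 / 0.5277 = 2.172257… → 2.172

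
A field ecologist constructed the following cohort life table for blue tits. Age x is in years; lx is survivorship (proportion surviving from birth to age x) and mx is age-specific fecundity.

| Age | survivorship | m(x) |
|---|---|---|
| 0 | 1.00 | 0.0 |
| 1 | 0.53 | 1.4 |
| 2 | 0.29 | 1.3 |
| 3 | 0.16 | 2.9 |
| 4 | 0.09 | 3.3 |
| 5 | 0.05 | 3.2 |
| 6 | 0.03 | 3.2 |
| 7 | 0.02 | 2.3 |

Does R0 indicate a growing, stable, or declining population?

R0 = Σ lx·mx = 0 + 0.742 + 0.377 + 0.464 + 0.297 + 0.16 + 0.096 + 0.046 = 2.182
R0 > 1, so the population is growing.

growing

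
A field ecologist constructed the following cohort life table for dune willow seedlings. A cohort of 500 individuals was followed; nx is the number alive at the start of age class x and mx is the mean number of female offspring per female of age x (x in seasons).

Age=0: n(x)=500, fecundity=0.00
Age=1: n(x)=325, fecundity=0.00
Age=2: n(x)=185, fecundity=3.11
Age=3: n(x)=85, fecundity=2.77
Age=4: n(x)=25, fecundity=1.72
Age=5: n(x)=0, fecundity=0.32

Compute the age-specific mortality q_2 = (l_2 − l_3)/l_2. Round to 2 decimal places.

0.54

lx = nx/n0 = nx/500: 1, 0.65, 0.37, 0.17, 0.05, 0
q_2 = (l_2 − l_3) / l_2 = (0.37 − 0.17) / 0.37
     = 0.2 / 0.37 = 0.540541… → 0.54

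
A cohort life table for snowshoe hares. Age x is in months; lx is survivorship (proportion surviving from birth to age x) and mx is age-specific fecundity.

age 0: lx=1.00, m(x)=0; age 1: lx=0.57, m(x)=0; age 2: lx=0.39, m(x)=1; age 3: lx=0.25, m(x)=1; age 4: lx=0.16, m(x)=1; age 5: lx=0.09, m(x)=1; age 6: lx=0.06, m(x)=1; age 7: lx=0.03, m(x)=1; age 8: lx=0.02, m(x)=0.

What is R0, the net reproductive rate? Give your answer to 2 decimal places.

0.98

lx·mx by age: 0, 0, 0.39, 0.25, 0.16, 0.09, 0.06, 0.03, 0
R0 = Σ lx·mx = 0.98 → 0.98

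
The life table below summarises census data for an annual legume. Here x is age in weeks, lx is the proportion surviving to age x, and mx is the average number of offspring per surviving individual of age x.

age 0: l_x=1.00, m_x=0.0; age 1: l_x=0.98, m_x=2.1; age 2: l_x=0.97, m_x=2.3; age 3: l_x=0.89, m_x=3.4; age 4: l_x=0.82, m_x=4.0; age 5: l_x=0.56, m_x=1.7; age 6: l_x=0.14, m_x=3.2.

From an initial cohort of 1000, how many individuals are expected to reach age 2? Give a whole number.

970

Expected survivors = N0 · l_2 = 1000 × 0.97 = 970 → 970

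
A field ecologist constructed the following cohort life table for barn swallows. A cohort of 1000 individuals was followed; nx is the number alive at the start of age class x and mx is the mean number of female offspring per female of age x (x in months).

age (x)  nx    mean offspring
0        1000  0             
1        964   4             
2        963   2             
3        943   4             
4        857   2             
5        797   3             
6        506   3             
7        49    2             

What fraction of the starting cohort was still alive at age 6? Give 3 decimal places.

0.506

l_6 = n_6/n_0 = 506/1000 = 0.506 → 0.506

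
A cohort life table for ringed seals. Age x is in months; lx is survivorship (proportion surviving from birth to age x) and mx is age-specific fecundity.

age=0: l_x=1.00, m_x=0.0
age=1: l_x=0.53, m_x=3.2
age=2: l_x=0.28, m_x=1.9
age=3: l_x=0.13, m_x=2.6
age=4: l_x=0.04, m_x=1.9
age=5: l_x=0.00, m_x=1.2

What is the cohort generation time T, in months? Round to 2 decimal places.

lx·mx: 0, 1.696, 0.532, 0.338, 0.076, 0 → R0 = 2.642
x·lx·mx: 0, 1.696, 1.064, 1.014, 0.304, 0 → Σ = 4.078
T = 4.078 / 2.642 = 1.543528… → 1.54

1.54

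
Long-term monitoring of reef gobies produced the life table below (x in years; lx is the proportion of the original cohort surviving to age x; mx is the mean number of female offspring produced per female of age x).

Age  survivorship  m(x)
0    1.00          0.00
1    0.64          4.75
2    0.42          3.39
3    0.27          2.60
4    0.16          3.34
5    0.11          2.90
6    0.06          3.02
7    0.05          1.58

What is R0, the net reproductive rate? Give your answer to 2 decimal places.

lx·mx by age: 0, 3.04, 1.4238, 0.702, 0.5344, 0.319, 0.1812, 0.079
R0 = Σ lx·mx = 6.2794 → 6.28

6.28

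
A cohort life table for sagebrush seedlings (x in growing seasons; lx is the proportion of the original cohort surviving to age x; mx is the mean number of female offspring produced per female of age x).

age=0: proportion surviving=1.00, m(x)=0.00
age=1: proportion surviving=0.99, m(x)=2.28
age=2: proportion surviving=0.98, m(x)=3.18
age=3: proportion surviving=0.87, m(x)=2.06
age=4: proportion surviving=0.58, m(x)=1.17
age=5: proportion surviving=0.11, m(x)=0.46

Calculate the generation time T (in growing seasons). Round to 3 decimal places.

2.132

lx·mx: 0, 2.2572, 3.1164, 1.7922, 0.6786, 0.0506 → R0 = 7.895
x·lx·mx: 0, 2.2572, 6.2328, 5.3766, 2.7144, 0.253 → Σ = 16.834
T = 16.834 / 7.895 = 2.132236… → 2.132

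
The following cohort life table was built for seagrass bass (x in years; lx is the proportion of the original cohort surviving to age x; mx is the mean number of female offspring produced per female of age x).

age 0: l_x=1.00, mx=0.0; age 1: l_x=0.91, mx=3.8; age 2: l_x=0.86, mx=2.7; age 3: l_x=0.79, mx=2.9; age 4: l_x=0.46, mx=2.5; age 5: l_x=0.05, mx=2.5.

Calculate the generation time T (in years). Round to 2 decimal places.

2.16

lx·mx: 0, 3.458, 2.322, 2.291, 1.15, 0.125 → R0 = 9.346
x·lx·mx: 0, 3.458, 4.644, 6.873, 4.6, 0.625 → Σ = 20.2
T = 20.2 / 9.346 = 2.161352… → 2.16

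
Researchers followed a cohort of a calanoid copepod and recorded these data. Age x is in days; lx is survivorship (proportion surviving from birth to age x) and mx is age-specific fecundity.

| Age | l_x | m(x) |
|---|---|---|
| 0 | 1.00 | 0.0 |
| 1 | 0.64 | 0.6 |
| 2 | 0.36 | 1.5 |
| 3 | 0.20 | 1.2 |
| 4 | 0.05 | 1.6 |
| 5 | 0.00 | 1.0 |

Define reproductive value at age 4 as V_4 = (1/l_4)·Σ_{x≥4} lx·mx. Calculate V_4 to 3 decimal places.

1.600

lx·mx for x ≥ 4: 0.08, 0 → sum = 0.08
V_4 = 0.08 / l_4 = 0.08 / 0.05 = 1.6 → 1.600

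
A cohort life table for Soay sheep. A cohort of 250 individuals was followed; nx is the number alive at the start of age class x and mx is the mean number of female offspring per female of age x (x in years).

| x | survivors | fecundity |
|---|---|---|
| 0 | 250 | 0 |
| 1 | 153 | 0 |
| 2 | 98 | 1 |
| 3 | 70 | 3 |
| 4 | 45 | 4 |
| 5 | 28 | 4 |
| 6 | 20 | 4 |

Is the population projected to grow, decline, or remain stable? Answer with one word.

growing

lx = nx/n0 = nx/250: 1, 0.612, 0.392, 0.28, 0.18, 0.112, 0.08
R0 = Σ lx·mx = 0 + 0 + 0.392 + 0.84 + 0.72 + 0.448 + 0.32 = 2.72
R0 > 1, so the population is growing.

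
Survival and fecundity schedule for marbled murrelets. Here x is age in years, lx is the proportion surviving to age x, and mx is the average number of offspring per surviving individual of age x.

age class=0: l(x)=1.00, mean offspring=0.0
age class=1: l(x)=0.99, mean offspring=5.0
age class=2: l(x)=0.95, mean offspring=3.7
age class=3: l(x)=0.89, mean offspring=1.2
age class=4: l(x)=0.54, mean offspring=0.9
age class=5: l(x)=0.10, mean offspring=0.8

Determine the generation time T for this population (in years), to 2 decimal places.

lx·mx: 0, 4.95, 3.515, 1.068, 0.486, 0.08 → R0 = 10.099
x·lx·mx: 0, 4.95, 7.03, 3.204, 1.944, 0.4 → Σ = 17.528
T = 17.528 / 10.099 = 1.735617… → 1.74

1.74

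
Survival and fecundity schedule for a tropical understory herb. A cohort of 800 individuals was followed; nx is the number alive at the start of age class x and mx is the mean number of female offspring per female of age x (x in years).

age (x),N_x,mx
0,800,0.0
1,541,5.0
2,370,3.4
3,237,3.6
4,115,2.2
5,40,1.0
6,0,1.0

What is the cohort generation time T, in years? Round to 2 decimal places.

lx = nx/n0 = nx/800: 1, 0.67625, 0.4625, 0.29625, 0.14375, 0.05, 0
lx·mx: 0, 3.38125, 1.5725, 1.0665, 0.31625, 0.05, 0 → R0 = 6.3865
x·lx·mx: 0, 3.38125, 3.145, 3.1995, 1.265, 0.25, 0 → Σ = 11.24075
T = 11.24075 / 6.3865 = 1.76008… → 1.76

1.76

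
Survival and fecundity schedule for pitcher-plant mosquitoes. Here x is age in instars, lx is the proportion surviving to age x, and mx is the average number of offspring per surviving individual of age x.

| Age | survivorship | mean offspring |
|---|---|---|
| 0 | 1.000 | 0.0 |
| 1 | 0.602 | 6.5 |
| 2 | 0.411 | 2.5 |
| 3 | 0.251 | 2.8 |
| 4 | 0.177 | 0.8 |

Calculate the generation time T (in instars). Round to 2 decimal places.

1.49

lx·mx: 0, 3.913, 1.0275, 0.7028, 0.1416 → R0 = 5.7849
x·lx·mx: 0, 3.913, 2.055, 2.1084, 0.5664 → Σ = 8.6428
T = 8.6428 / 5.7849 = 1.494028… → 1.49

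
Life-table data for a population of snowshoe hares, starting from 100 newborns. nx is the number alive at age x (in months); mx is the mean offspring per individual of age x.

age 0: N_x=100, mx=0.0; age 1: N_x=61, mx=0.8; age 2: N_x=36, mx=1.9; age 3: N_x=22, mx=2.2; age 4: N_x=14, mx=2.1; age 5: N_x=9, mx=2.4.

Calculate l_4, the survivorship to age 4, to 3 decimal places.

l_4 = n_4/n_0 = 14/100 = 0.14 → 0.140

0.140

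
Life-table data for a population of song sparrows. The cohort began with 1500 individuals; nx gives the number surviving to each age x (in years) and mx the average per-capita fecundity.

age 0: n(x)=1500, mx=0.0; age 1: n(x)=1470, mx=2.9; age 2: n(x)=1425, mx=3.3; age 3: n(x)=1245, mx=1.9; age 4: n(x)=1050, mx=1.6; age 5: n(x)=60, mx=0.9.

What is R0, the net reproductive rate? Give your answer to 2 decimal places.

lx = nx/n0 = nx/1500: 1, 0.98, 0.95, 0.83, 0.7, 0.04
lx·mx by age: 0, 2.842, 3.135, 1.577, 1.12, 0.036
R0 = Σ lx·mx = 8.71 → 8.71

8.71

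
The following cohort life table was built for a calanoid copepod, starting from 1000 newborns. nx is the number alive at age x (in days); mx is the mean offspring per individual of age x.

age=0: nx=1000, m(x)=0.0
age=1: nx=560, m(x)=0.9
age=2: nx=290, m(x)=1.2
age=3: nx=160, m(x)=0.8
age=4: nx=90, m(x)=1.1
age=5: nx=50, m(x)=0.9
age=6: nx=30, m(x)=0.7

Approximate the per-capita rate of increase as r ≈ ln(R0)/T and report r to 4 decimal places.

0.0665

lx = nx/n0 = nx/1000: 1, 0.56, 0.29, 0.16, 0.09, 0.05, 0.03
R0 = Σ lx·mx = 0 + 0.504 + 0.348 + 0.128 + 0.099 + 0.045 + 0.021 = 1.145
Σ x·lx·mx = 2.331; T = 2.331/1.145 = 2.03581…
r ≈ ln(R0)/T = ln(1.145)/2.03581… = 0.066512… → 0.0665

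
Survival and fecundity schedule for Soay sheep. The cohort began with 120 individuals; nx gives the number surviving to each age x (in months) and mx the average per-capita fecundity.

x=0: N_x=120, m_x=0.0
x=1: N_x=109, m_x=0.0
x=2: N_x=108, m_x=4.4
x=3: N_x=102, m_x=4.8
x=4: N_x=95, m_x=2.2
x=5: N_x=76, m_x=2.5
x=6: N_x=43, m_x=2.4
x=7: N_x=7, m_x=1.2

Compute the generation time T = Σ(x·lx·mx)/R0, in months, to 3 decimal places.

lx = nx/n0 = nx/120: 1, 0.90833…, 0.9, 0.85, 0.79167…, 0.63333…, 0.35833…, 0.05833…
lx·mx: 0, 0, 3.96, 4.08, 1.741667…, 1.583333…, 0.86…, 0.07… → R0 = 12.295…
x·lx·mx: 0, 0, 7.92, 12.24, 6.966667…, 7.916667…, 5.16…, 0.49… → Σ = 40.693333…
T = 40.693333… / 12.295… = 3.309747… → 3.310

3.310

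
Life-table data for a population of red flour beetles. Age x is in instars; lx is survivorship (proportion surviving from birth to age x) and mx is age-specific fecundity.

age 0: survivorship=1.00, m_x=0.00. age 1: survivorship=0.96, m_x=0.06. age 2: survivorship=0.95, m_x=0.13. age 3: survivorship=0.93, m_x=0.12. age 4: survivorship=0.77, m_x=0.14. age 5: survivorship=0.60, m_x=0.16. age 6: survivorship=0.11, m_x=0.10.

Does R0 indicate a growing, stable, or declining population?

declining

R0 = Σ lx·mx = 0 + 0.0576 + 0.1235 + 0.1116 + 0.1078 + 0.096 + 0.011 = 0.5075
R0 < 1, so the population is declining.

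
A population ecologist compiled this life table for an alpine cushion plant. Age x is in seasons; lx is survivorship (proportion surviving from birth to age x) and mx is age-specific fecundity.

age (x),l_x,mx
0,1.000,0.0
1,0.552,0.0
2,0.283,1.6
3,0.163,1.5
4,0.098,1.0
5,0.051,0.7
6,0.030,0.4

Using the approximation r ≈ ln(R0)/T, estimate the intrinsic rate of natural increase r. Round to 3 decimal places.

R0 = Σ lx·mx = 0 + 0 + 0.4528 + 0.2445 + 0.098 + 0.0357 + 0.012 = 0.843
Σ x·lx·mx = 2.2816; T = 2.2816/0.843 = 2.70652…
r ≈ ln(R0)/T = ln(0.843)/2.70652… = -0.0631… → -0.063

-0.063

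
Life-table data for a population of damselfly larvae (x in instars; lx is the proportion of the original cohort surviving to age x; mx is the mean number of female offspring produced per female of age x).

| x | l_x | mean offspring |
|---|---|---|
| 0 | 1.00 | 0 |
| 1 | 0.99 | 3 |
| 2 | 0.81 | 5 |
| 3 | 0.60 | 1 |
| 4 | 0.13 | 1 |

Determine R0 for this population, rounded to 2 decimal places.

7.75

lx·mx by age: 0, 2.97, 4.05, 0.6, 0.13
R0 = Σ lx·mx = 7.75 → 7.75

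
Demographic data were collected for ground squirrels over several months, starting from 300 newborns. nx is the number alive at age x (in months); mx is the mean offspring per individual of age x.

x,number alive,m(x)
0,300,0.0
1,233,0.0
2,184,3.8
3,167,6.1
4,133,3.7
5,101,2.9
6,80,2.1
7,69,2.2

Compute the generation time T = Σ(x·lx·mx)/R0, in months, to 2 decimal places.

3.53

lx = nx/n0 = nx/300: 1, 0.77667…, 0.61333…, 0.55667…, 0.44333…, 0.33667…, 0.26667…, 0.23
lx·mx: 0, 0, 2.330667…, 3.395667…, 1.640333…, 0.976333…, 0.56…, 0.506 → R0 = 9.409…
x·lx·mx: 0, 0, 4.661333…, 10.187…, 6.561333…, 4.881667…, 3.36…, 3.542 → Σ = 33.193333…
T = 33.193333… / 9.409… = 3.527828… → 3.53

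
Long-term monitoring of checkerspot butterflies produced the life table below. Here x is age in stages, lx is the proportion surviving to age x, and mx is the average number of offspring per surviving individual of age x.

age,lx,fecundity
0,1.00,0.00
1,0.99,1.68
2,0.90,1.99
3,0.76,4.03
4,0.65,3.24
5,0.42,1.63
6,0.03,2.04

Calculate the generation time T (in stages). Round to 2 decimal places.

2.84

lx·mx: 0, 1.6632, 1.791, 3.0628, 2.106, 0.6846, 0.0612 → R0 = 9.3688
x·lx·mx: 0, 1.6632, 3.582, 9.1884, 8.424, 3.423, 0.3672 → Σ = 26.6478
T = 26.6478 / 9.3688 = 2.844313… → 2.84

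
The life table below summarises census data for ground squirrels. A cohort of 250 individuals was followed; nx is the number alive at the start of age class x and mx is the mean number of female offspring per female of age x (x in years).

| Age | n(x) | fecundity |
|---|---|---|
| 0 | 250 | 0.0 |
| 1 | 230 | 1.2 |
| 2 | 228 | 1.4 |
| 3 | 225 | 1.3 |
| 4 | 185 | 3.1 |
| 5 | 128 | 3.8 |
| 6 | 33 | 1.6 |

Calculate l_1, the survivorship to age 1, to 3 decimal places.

0.920

l_1 = n_1/n_0 = 230/250 = 0.92 → 0.920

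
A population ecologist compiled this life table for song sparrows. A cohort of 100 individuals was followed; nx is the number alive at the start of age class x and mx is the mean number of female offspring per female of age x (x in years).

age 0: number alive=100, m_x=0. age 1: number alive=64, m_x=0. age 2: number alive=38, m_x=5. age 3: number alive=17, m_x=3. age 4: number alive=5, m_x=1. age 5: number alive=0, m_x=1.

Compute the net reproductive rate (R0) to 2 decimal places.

lx = nx/n0 = nx/100: 1, 0.64, 0.38, 0.17, 0.05, 0
lx·mx by age: 0, 0, 1.9, 0.51, 0.05, 0
R0 = Σ lx·mx = 2.46 → 2.46

2.46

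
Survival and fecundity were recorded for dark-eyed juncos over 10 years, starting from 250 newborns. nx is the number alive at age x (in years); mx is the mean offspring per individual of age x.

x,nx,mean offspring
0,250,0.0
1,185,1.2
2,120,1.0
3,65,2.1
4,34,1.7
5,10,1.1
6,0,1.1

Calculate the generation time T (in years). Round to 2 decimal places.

lx = nx/n0 = nx/250: 1, 0.74, 0.48, 0.26, 0.136, 0.04, 0
lx·mx: 0, 0.888, 0.48, 0.546, 0.2312, 0.044, 0 → R0 = 2.1892
x·lx·mx: 0, 0.888, 0.96, 1.638, 0.9248, 0.22, 0 → Σ = 4.6308
T = 4.6308 / 2.1892 = 2.115293… → 2.12

2.12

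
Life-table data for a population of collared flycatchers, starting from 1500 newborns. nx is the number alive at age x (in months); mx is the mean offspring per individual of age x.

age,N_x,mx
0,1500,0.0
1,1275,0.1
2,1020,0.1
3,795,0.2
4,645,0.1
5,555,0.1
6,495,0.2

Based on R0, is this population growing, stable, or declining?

declining

lx = nx/n0 = nx/1500: 1, 0.85, 0.68, 0.53, 0.43, 0.37, 0.33
R0 = Σ lx·mx = 0 + 0.085 + 0.068 + 0.106 + 0.043 + 0.037 + 0.066 = 0.405
R0 < 1, so the population is declining.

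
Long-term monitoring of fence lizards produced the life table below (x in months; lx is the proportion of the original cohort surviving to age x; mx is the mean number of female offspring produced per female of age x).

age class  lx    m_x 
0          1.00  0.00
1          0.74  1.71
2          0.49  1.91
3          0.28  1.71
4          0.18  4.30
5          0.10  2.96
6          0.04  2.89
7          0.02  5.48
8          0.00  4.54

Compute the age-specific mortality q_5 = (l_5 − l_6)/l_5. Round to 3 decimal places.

q_5 = (l_5 − l_6) / l_5 = (0.1 − 0.04) / 0.1
     = 0.06 / 0.1 = 0.6 → 0.600

0.600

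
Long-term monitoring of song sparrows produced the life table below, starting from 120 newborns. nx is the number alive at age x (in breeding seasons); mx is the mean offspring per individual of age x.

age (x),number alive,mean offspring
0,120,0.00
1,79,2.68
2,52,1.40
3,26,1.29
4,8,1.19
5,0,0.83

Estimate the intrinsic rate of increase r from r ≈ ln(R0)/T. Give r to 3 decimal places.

lx = nx/n0 = nx/120: 1, 0.65833…, 0.43333…, 0.21667…, 0.06667…, 0
R0 = Σ lx·mx = 0 + 1.76433… + 0.60667… + 0.2795… + 0.07933… + 0 = 2.729833…
Σ x·lx·mx = 4.1335…; T = 4.1335…/2.729833… = 1.5142…
r ≈ ln(R0)/T = ln(2.729833…)/1.5142… = 0.66322… → 0.663

0.663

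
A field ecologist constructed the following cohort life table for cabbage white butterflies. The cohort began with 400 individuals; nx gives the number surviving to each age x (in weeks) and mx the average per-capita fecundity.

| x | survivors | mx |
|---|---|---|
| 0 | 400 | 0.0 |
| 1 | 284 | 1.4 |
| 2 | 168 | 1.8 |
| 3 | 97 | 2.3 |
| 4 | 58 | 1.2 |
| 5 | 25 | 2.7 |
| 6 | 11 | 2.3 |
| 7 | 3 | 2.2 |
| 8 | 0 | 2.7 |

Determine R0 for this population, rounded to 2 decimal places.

2.73

lx = nx/n0 = nx/400: 1, 0.71, 0.42, 0.2425, 0.145, 0.0625, 0.0275, 0.0075, 0
lx·mx by age: 0, 0.994, 0.756, 0.55775, 0.174, 0.16875, 0.06325, 0.0165, 0
R0 = Σ lx·mx = 2.73025 → 2.73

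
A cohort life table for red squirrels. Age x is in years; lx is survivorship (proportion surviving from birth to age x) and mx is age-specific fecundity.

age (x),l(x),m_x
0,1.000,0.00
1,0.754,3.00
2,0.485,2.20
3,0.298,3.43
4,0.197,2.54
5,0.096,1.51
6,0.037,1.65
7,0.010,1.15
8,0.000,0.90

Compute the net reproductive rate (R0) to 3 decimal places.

5.069

lx·mx by age: 0, 2.262, 1.067, 1.02214, 0.50038, 0.14496, 0.06105, 0.0115, 0
R0 = Σ lx·mx = 5.06903 → 5.069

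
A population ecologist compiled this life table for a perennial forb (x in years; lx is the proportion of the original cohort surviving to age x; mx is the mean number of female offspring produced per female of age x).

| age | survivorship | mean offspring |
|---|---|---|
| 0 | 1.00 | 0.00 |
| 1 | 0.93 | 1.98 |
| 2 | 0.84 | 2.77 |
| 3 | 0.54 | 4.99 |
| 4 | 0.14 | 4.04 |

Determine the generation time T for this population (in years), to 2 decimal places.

2.27

lx·mx: 0, 1.8414, 2.3268, 2.6946, 0.5656 → R0 = 7.4284
x·lx·mx: 0, 1.8414, 4.6536, 8.0838, 2.2624 → Σ = 16.8412
T = 16.8412 / 7.4284 = 2.267137… → 2.27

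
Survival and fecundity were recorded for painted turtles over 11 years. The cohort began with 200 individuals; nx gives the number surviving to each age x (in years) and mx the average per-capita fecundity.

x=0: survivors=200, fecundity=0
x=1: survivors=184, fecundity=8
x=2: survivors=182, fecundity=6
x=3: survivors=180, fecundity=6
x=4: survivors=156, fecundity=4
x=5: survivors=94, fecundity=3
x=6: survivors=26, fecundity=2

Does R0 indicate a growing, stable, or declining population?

lx = nx/n0 = nx/200: 1, 0.92, 0.91, 0.9, 0.78, 0.47, 0.13
R0 = Σ lx·mx = 0 + 7.36 + 5.46 + 5.4 + 3.12 + 1.41 + 0.26 = 23.01
R0 > 1, so the population is growing.

growing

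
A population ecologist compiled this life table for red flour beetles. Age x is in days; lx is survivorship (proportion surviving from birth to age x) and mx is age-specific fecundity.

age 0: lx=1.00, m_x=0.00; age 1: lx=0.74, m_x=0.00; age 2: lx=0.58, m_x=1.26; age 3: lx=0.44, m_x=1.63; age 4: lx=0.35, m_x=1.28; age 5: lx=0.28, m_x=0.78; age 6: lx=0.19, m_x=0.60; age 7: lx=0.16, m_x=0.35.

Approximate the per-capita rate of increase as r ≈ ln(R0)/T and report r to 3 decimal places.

0.249

R0 = Σ lx·mx = 0 + 0 + 0.7308 + 0.7172 + 0.448 + 0.2184 + 0.114 + 0.056 = 2.2844
Σ x·lx·mx = 7.5732; T = 7.5732/2.2844 = 3.31518…
r ≈ ln(R0)/T = ln(2.2844)/3.31518… = 0.24919… → 0.249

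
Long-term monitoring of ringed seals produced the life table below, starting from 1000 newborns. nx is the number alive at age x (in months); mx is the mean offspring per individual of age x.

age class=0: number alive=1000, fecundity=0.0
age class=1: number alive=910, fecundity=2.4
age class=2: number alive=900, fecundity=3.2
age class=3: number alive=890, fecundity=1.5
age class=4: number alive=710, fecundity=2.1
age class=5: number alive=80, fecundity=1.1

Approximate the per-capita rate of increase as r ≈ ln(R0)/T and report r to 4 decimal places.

0.9027

lx = nx/n0 = nx/1000: 1, 0.91, 0.9, 0.89, 0.71, 0.08
R0 = Σ lx·mx = 0 + 2.184 + 2.88 + 1.335 + 1.491 + 0.088 = 7.978
Σ x·lx·mx = 18.353; T = 18.353/7.978 = 2.30045…
r ≈ ln(R0)/T = ln(7.978)/2.30045… = 0.902731… → 0.9027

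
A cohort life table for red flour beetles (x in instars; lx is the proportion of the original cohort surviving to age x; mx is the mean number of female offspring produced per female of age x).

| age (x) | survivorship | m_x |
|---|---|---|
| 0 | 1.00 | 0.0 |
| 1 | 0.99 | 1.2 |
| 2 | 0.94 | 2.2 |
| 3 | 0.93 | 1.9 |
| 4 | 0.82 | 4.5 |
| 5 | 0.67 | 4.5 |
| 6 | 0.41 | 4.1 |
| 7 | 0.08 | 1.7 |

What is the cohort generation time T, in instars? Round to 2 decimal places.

lx·mx: 0, 1.188, 2.068, 1.767, 3.69, 3.015, 1.681, 0.136 → R0 = 13.545
x·lx·mx: 0, 1.188, 4.136, 5.301, 14.76, 15.075, 10.086, 0.952 → Σ = 51.498
T = 51.498 / 13.545 = 3.801993… → 3.80

3.80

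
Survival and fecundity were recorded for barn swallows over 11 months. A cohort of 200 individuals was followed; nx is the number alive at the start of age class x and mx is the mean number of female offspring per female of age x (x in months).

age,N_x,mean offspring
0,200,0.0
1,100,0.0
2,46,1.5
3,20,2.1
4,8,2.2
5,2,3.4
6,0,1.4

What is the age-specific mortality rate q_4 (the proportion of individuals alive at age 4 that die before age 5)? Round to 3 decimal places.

lx = nx/n0 = nx/200: 1, 0.5, 0.23, 0.1, 0.04, 0.01, 0
q_4 = (l_4 − l_5) / l_4 = (0.04 − 0.01) / 0.04
     = 0.03 / 0.04 = 0.75 → 0.750

0.750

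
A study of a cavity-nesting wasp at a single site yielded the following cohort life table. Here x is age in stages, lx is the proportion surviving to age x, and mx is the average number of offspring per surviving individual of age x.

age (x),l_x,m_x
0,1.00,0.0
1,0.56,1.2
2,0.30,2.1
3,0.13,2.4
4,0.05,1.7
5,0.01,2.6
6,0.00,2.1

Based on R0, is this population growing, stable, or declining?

growing

R0 = Σ lx·mx = 0 + 0.672 + 0.63 + 0.312 + 0.085 + 0.026 + 0 = 1.725
R0 > 1, so the population is growing.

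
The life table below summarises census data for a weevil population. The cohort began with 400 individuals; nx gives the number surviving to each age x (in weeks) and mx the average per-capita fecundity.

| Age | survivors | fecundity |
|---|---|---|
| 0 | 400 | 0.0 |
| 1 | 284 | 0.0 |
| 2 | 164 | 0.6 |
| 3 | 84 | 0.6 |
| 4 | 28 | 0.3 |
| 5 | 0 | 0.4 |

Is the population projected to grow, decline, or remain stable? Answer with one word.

declining

lx = nx/n0 = nx/400: 1, 0.71, 0.41, 0.21, 0.07, 0
R0 = Σ lx·mx = 0 + 0 + 0.246 + 0.126 + 0.021 + 0 = 0.393
R0 < 1, so the population is declining.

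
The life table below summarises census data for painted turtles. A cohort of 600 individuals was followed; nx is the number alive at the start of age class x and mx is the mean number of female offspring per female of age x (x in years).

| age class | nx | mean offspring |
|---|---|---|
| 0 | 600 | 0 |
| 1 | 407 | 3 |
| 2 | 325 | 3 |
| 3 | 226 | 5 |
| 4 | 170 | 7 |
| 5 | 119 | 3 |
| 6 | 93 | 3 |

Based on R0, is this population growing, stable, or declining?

growing

lx = nx/n0 = nx/600: 1, 0.67833…, 0.54167…, 0.37667…, 0.28333…, 0.19833…, 0.155
R0 = Σ lx·mx = 0 + 2.035… + 1.625… + 1.883333… + 1.983333… + 0.595… + 0.465 = 8.586667…
R0 > 1, so the population is growing.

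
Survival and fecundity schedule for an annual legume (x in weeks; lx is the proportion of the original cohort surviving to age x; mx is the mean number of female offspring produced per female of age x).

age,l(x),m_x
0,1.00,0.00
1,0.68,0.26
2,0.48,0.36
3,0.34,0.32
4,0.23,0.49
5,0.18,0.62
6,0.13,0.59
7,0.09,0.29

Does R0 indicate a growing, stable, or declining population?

R0 = Σ lx·mx = 0 + 0.1768 + 0.1728 + 0.1088 + 0.1127 + 0.1116 + 0.0767 + 0.0261 = 0.7855
R0 < 1, so the population is declining.

declining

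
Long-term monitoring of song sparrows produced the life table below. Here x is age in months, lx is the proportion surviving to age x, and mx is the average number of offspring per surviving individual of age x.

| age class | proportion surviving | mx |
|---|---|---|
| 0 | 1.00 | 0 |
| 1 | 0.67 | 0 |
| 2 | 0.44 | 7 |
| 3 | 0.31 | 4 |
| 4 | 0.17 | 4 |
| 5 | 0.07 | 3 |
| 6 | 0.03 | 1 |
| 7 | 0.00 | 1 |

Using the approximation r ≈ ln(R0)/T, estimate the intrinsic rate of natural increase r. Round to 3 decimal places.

R0 = Σ lx·mx = 0 + 0 + 3.08 + 1.24 + 0.68 + 0.21 + 0.03 + 0 = 5.24
Σ x·lx·mx = 13.83; T = 13.83/5.24 = 2.63931…
r ≈ ln(R0)/T = ln(5.24)/2.63931… = 0.62756… → 0.628

0.628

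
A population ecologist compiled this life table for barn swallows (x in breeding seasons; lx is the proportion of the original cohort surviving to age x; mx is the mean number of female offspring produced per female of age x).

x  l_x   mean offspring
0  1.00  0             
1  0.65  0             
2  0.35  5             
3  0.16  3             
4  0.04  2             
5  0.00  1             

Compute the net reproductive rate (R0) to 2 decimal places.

2.31

lx·mx by age: 0, 0, 1.75, 0.48, 0.08, 0
R0 = Σ lx·mx = 2.31 → 2.31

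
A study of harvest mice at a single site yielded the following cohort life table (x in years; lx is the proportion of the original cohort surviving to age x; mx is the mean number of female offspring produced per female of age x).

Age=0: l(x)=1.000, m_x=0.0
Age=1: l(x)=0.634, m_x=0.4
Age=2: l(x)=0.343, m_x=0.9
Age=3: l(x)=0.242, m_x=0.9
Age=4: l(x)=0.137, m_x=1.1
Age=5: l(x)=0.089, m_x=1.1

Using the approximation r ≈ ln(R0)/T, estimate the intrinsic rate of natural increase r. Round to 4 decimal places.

R0 = Σ lx·mx = 0 + 0.2536 + 0.3087 + 0.2178 + 0.1507 + 0.0979 = 1.0287
Σ x·lx·mx = 2.6167; T = 2.6167/1.0287 = 2.5437…
r ≈ ln(R0)/T = ln(1.0287)/2.5437… = 0.011124… → 0.0111

0.0111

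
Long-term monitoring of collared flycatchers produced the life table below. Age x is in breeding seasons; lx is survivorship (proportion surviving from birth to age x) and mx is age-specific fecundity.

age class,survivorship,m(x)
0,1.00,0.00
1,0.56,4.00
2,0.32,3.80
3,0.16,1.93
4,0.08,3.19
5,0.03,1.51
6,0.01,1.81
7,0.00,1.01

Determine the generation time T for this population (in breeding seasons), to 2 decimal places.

lx·mx: 0, 2.24, 1.216, 0.3088, 0.2552, 0.0453, 0.0181, 0 → R0 = 4.0834
x·lx·mx: 0, 2.24, 2.432, 0.9264, 1.0208, 0.2265, 0.1086, 0 → Σ = 6.9543
T = 6.9543 / 4.0834 = 1.703066… → 1.70

1.70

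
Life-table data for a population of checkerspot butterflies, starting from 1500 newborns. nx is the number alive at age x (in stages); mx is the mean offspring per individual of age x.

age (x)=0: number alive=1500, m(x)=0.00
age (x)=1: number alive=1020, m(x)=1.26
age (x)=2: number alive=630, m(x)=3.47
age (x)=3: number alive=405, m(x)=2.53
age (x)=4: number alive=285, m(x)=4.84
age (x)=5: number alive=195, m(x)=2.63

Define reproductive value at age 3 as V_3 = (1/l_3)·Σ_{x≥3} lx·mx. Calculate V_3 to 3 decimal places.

lx = nx/n0 = nx/1500: 1, 0.68, 0.42, 0.27, 0.19, 0.13
lx·mx for x ≥ 3: 0.6831, 0.9196, 0.3419 → sum = 1.9446
V_3 = 1.9446 / l_3 = 1.9446 / 0.27 = 7.202222… → 7.202

7.202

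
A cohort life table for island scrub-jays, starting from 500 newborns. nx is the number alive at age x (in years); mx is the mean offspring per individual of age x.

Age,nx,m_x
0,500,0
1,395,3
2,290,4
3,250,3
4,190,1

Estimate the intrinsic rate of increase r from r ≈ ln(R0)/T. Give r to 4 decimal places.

lx = nx/n0 = nx/500: 1, 0.79, 0.58, 0.5, 0.38
R0 = Σ lx·mx = 0 + 2.37 + 2.32 + 1.5 + 0.38 = 6.57
Σ x·lx·mx = 13.03; T = 13.03/6.57 = 1.98326…
r ≈ ln(R0)/T = ln(6.57)/1.98326… = 0.949203… → 0.9492

0.9492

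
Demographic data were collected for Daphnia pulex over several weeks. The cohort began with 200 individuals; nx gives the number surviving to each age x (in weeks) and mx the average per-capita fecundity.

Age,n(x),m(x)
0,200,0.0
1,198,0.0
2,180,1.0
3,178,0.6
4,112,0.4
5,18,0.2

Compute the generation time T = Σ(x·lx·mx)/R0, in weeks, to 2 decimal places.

2.62

lx = nx/n0 = nx/200: 1, 0.99, 0.9, 0.89, 0.56, 0.09
lx·mx: 0, 0, 0.9, 0.534, 0.224, 0.018 → R0 = 1.676
x·lx·mx: 0, 0, 1.8, 1.602, 0.896, 0.09 → Σ = 4.388
T = 4.388 / 1.676 = 2.618138… → 2.62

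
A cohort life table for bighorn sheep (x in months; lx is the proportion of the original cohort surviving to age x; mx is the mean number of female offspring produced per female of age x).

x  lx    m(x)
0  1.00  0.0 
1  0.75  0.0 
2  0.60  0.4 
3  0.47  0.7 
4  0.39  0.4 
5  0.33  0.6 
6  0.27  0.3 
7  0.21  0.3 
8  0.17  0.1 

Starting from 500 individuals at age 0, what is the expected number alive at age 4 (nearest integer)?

Expected survivors = N0 · l_4 = 500 × 0.39 = 195 → 195

195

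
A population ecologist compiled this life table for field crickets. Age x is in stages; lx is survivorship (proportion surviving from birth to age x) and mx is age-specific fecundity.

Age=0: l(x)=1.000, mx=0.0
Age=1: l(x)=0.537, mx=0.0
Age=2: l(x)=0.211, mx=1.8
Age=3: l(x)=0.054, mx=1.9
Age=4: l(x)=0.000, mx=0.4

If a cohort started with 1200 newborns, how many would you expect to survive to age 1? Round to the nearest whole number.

Expected survivors = N0 · l_1 = 1200 × 0.537 = 644.4 → 644

644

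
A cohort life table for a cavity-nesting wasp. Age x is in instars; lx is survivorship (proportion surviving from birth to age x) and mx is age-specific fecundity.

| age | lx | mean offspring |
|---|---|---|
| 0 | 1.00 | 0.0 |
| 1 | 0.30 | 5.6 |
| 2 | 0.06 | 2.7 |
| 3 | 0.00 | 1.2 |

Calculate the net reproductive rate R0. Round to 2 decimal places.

lx·mx by age: 0, 1.68, 0.162, 0
R0 = Σ lx·mx = 1.842 → 1.84

1.84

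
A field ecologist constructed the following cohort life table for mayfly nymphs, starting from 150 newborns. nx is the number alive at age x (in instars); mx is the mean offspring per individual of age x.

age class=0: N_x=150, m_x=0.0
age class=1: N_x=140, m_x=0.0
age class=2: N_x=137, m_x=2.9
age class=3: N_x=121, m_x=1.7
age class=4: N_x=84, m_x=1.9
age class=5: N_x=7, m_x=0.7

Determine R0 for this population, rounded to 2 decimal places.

5.12

lx = nx/n0 = nx/150: 1, 0.93333…, 0.91333…, 0.80667…, 0.56, 0.04667…
lx·mx by age: 0, 0, 2.648667…, 1.371333…, 1.064, 0.032667…
R0 = Σ lx·mx = 5.116667… → 5.12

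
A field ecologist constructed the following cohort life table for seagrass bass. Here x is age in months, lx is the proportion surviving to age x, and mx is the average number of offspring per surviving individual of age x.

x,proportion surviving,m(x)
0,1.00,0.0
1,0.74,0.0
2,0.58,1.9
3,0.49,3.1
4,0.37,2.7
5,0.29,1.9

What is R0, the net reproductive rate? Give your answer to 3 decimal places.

lx·mx by age: 0, 0, 1.102, 1.519, 0.999, 0.551
R0 = Σ lx·mx = 4.171 → 4.171

4.171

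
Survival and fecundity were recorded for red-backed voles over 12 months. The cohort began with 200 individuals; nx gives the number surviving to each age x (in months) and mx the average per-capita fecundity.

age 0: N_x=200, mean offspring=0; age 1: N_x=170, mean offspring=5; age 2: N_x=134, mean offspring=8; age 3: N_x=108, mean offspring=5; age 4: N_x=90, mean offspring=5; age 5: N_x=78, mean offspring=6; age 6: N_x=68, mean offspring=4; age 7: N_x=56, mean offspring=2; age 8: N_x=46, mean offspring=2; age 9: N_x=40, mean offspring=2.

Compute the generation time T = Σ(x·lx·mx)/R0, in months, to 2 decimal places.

3.21

lx = nx/n0 = nx/200: 1, 0.85, 0.67, 0.54, 0.45, 0.39, 0.34, 0.28, 0.23, 0.2
lx·mx: 0, 4.25, 5.36, 2.7, 2.25, 2.34, 1.36, 0.56, 0.46, 0.4 → R0 = 19.68
x·lx·mx: 0, 4.25, 10.72, 8.1, 9, 11.7, 8.16, 3.92, 3.68, 3.6 → Σ = 63.13
T = 63.13 / 19.68 = 3.207825… → 3.21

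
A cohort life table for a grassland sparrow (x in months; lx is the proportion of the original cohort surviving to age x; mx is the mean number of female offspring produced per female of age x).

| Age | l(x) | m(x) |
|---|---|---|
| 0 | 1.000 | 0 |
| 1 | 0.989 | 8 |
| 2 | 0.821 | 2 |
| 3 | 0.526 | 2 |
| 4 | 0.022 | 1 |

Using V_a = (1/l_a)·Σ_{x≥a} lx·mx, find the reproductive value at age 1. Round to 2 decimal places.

lx·mx for x ≥ 1: 7.912, 1.642, 1.052, 0.022 → sum = 10.628
V_1 = 10.628 / l_1 = 10.628 / 0.989 = 10.746208… → 10.75

10.75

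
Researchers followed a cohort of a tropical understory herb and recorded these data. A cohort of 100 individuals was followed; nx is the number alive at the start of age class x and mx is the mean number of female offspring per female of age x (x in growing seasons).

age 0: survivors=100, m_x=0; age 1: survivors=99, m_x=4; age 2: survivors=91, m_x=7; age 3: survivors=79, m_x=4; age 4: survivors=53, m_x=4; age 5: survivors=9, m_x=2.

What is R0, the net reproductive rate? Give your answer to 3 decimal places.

lx = nx/n0 = nx/100: 1, 0.99, 0.91, 0.79, 0.53, 0.09
lx·mx by age: 0, 3.96, 6.37, 3.16, 2.12, 0.18
R0 = Σ lx·mx = 15.79 → 15.790

15.790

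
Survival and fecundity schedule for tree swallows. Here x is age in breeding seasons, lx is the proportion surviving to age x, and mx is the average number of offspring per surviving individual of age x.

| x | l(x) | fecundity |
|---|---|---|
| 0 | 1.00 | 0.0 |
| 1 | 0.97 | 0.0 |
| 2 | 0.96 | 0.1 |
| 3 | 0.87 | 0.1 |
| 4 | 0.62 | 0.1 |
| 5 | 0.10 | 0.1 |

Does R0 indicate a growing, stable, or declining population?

R0 = Σ lx·mx = 0 + 0 + 0.096 + 0.087 + 0.062 + 0.01 = 0.255
R0 < 1, so the population is declining.

declining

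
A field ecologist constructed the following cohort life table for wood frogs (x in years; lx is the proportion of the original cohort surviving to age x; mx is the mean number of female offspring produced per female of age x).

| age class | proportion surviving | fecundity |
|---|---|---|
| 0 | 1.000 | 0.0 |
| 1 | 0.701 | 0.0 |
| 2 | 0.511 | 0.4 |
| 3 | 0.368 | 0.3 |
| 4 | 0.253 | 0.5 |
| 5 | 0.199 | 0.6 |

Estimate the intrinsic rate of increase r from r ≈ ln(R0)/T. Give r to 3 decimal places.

R0 = Σ lx·mx = 0 + 0 + 0.2044 + 0.1104 + 0.1265 + 0.1194 = 0.5607
Σ x·lx·mx = 1.843; T = 1.843/0.5607 = 3.28696…
r ≈ ln(R0)/T = ln(0.5607)/3.28696… = -0.17602… → -0.176

-0.176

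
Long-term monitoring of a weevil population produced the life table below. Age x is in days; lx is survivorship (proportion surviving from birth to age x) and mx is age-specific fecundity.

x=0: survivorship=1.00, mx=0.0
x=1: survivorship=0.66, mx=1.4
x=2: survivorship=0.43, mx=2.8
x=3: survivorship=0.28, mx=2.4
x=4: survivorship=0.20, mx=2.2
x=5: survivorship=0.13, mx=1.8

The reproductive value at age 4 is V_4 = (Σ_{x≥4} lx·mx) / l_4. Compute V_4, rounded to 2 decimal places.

3.37

lx·mx for x ≥ 4: 0.44, 0.234 → sum = 0.674
V_4 = 0.674 / l_4 = 0.674 / 0.2 = 3.37 → 3.37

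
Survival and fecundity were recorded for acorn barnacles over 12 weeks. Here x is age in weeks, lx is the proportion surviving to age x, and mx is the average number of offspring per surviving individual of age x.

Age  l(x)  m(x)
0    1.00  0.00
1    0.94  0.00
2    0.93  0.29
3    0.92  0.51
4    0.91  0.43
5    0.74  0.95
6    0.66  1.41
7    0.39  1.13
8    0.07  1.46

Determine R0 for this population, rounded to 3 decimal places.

3.307

lx·mx by age: 0, 0, 0.2697, 0.4692, 0.3913, 0.703, 0.9306, 0.4407, 0.1022
R0 = Σ lx·mx = 3.3067 → 3.307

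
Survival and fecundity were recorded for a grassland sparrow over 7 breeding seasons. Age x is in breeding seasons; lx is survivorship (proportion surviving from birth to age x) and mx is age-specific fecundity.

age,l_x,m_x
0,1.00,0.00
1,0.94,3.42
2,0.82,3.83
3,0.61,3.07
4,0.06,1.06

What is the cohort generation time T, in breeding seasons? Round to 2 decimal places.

1.85

lx·mx: 0, 3.2148, 3.1406, 1.8727, 0.0636 → R0 = 8.2917
x·lx·mx: 0, 3.2148, 6.2812, 5.6181, 0.2544 → Σ = 15.3685
T = 15.3685 / 8.2917 = 1.85348… → 1.85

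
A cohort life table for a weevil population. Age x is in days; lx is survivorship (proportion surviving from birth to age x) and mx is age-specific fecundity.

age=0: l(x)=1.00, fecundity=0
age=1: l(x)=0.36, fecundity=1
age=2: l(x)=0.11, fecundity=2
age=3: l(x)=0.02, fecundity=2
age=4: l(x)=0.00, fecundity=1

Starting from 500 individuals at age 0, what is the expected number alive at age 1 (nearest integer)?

Expected survivors = N0 · l_1 = 500 × 0.36 = 180 → 180

180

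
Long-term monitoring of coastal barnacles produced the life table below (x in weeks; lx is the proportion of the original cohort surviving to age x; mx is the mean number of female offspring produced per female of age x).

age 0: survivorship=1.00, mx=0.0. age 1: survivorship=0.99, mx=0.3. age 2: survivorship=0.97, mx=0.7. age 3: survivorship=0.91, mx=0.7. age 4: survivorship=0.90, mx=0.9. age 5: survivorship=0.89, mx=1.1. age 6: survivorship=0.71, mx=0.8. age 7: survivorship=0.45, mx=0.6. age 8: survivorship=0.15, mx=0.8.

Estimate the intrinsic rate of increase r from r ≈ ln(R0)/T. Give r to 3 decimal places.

0.357

R0 = Σ lx·mx = 0 + 0.297 + 0.679 + 0.637 + 0.81 + 0.979 + 0.568 + 0.27 + 0.12 = 4.36
Σ x·lx·mx = 17.959; T = 17.959/4.36 = 4.11904…
r ≈ ln(R0)/T = ln(4.36)/4.11904… = 0.35748… → 0.357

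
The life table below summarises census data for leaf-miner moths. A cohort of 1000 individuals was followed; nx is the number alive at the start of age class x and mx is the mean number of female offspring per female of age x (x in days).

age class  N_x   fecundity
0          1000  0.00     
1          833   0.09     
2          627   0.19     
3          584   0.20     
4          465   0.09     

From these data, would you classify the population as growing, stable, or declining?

declining

lx = nx/n0 = nx/1000: 1, 0.833, 0.627, 0.584, 0.465
R0 = Σ lx·mx = 0 + 0.07497 + 0.11913 + 0.1168 + 0.04185 = 0.35275
R0 < 1, so the population is declining.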